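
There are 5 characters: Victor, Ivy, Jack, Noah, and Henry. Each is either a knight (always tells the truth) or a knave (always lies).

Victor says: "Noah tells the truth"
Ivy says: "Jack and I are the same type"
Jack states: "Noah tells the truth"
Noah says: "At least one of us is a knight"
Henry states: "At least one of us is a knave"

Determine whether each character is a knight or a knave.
Victor is a knight.
Ivy is a knave.
Jack is a knight.
Noah is a knight.
Henry is a knight.

Verification:
- Victor (knight) says "Noah tells the truth" - this is TRUE because Noah is a knight.
- Ivy (knave) says "Jack and I are the same type" - this is FALSE (a lie) because Ivy is a knave and Jack is a knight.
- Jack (knight) says "Noah tells the truth" - this is TRUE because Noah is a knight.
- Noah (knight) says "At least one of us is a knight" - this is TRUE because Victor, Jack, Noah, and Henry are knights.
- Henry (knight) says "At least one of us is a knave" - this is TRUE because Ivy is a knave.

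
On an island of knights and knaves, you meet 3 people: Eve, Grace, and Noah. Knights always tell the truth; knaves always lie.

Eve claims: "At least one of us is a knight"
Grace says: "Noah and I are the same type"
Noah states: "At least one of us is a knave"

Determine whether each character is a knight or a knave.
Eve is a knight.
Grace is a knave.
Noah is a knight.

Verification:
- Eve (knight) says "At least one of us is a knight" - this is TRUE because Eve and Noah are knights.
- Grace (knave) says "Noah and I are the same type" - this is FALSE (a lie) because Grace is a knave and Noah is a knight.
- Noah (knight) says "At least one of us is a knave" - this is TRUE because Grace is a knave.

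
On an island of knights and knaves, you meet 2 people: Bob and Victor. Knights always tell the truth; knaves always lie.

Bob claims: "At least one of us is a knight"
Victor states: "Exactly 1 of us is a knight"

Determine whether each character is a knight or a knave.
Bob is a knave.
Victor is a knave.

Verification:
- Bob (knave) says "At least one of us is a knight" - this is FALSE (a lie) because no one is a knight.
- Victor (knave) says "Exactly 1 of us is a knight" - this is FALSE (a lie) because there are 0 knights.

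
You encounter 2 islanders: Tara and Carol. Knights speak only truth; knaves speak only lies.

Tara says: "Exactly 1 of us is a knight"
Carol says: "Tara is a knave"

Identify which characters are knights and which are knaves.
Tara is a knight.
Carol is a knave.

Verification:
- Tara (knight) says "Exactly 1 of us is a knight" - this is TRUE because there are 1 knights.
- Carol (knave) says "Tara is a knave" - this is FALSE (a lie) because Tara is a knight.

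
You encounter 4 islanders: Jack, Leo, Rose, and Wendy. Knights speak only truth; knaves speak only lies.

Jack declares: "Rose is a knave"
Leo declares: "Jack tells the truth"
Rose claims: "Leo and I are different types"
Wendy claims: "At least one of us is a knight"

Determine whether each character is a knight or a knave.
Jack is a knave.
Leo is a knave.
Rose is a knight.
Wendy is a knight.

Verification:
- Jack (knave) says "Rose is a knave" - this is FALSE (a lie) because Rose is a knight.
- Leo (knave) says "Jack tells the truth" - this is FALSE (a lie) because Jack is a knave.
- Rose (knight) says "Leo and I are different types" - this is TRUE because Rose is a knight and Leo is a knave.
- Wendy (knight) says "At least one of us is a knight" - this is TRUE because Rose and Wendy are knights.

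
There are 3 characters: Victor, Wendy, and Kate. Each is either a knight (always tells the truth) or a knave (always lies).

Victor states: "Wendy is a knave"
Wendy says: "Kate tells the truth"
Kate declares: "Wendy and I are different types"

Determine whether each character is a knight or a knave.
Victor is a knight.
Wendy is a knave.
Kate is a knave.

Verification:
- Victor (knight) says "Wendy is a knave" - this is TRUE because Wendy is a knave.
- Wendy (knave) says "Kate tells the truth" - this is FALSE (a lie) because Kate is a knave.
- Kate (knave) says "Wendy and I are different types" - this is FALSE (a lie) because Kate is a knave and Wendy is a knave.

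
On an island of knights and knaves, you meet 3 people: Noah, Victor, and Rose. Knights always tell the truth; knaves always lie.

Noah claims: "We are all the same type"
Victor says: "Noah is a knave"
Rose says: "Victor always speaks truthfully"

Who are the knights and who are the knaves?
Noah is a knave.
Victor is a knight.
Rose is a knight.

Verification:
- Noah (knave) says "We are all the same type" - this is FALSE (a lie) because Victor and Rose are knights and Noah is a knave.
- Victor (knight) says "Noah is a knave" - this is TRUE because Noah is a knave.
- Rose (knight) says "Victor always speaks truthfully" - this is TRUE because Victor is a knight.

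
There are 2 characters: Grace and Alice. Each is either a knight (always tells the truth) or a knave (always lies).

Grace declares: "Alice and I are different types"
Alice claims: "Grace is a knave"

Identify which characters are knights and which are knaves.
Grace is a knight.
Alice is a knave.

Verification:
- Grace (knight) says "Alice and I are different types" - this is TRUE because Grace is a knight and Alice is a knave.
- Alice (knave) says "Grace is a knave" - this is FALSE (a lie) because Grace is a knight.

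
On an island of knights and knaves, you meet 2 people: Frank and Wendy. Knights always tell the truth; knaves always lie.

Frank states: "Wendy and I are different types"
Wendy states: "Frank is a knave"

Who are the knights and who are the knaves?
Frank is a knight.
Wendy is a knave.

Verification:
- Frank (knight) says "Wendy and I are different types" - this is TRUE because Frank is a knight and Wendy is a knave.
- Wendy (knave) says "Frank is a knave" - this is FALSE (a lie) because Frank is a knight.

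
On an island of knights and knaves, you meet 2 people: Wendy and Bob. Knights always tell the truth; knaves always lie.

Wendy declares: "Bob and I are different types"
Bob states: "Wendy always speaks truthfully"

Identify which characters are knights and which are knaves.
Wendy is a knave.
Bob is a knave.

Verification:
- Wendy (knave) says "Bob and I are different types" - this is FALSE (a lie) because Wendy is a knave and Bob is a knave.
- Bob (knave) says "Wendy always speaks truthfully" - this is FALSE (a lie) because Wendy is a knave.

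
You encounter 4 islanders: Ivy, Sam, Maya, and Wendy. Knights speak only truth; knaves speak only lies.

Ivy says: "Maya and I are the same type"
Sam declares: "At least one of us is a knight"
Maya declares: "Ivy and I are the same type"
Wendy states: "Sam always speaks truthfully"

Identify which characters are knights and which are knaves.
Ivy is a knight.
Sam is a knight.
Maya is a knight.
Wendy is a knight.

Verification:
- Ivy (knight) says "Maya and I are the same type" - this is TRUE because Ivy is a knight and Maya is a knight.
- Sam (knight) says "At least one of us is a knight" - this is TRUE because Ivy, Sam, Maya, and Wendy are knights.
- Maya (knight) says "Ivy and I are the same type" - this is TRUE because Maya is a knight and Ivy is a knight.
- Wendy (knight) says "Sam always speaks truthfully" - this is TRUE because Sam is a knight.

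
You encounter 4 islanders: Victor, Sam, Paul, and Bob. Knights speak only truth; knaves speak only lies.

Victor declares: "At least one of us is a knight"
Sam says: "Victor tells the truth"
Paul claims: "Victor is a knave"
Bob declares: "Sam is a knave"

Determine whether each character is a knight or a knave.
Victor is a knight.
Sam is a knight.
Paul is a knave.
Bob is a knave.

Verification:
- Victor (knight) says "At least one of us is a knight" - this is TRUE because Victor and Sam are knights.
- Sam (knight) says "Victor tells the truth" - this is TRUE because Victor is a knight.
- Paul (knave) says "Victor is a knave" - this is FALSE (a lie) because Victor is a knight.
- Bob (knave) says "Sam is a knave" - this is FALSE (a lie) because Sam is a knight.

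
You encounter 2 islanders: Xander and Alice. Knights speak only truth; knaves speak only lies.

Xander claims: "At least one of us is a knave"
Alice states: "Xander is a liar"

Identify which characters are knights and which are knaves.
Xander is a knight.
Alice is a knave.

Verification:
- Xander (knight) says "At least one of us is a knave" - this is TRUE because Alice is a knave.
- Alice (knave) says "Xander is a liar" - this is FALSE (a lie) because Xander is a knight.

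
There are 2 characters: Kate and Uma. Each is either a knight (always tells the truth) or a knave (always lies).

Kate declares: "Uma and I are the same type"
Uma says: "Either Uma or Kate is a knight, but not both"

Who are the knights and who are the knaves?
Kate is a knave.
Uma is a knight.

Verification:
- Kate (knave) says "Uma and I are the same type" - this is FALSE (a lie) because Kate is a knave and Uma is a knight.
- Uma (knight) says "Either Uma or Kate is a knight, but not both" - this is TRUE because Uma is a knight and Kate is a knave.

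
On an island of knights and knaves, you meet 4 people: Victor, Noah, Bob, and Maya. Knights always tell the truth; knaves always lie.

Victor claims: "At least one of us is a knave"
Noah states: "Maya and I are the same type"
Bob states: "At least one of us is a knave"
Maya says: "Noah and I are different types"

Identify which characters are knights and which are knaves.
Victor is a knight.
Noah is a knave.
Bob is a knight.
Maya is a knight.

Verification:
- Victor (knight) says "At least one of us is a knave" - this is TRUE because Noah is a knave.
- Noah (knave) says "Maya and I are the same type" - this is FALSE (a lie) because Noah is a knave and Maya is a knight.
- Bob (knight) says "At least one of us is a knave" - this is TRUE because Noah is a knave.
- Maya (knight) says "Noah and I are different types" - this is TRUE because Maya is a knight and Noah is a knave.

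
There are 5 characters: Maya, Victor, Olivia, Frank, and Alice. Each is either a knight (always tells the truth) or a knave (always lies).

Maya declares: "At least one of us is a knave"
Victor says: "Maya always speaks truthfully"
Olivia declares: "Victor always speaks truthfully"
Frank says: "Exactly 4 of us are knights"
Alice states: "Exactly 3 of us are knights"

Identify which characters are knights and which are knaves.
Maya is a knight.
Victor is a knight.
Olivia is a knight.
Frank is a knight.
Alice is a knave.

Verification:
- Maya (knight) says "At least one of us is a knave" - this is TRUE because Alice is a knave.
- Victor (knight) says "Maya always speaks truthfully" - this is TRUE because Maya is a knight.
- Olivia (knight) says "Victor always speaks truthfully" - this is TRUE because Victor is a knight.
- Frank (knight) says "Exactly 4 of us are knights" - this is TRUE because there are 4 knights.
- Alice (knave) says "Exactly 3 of us are knights" - this is FALSE (a lie) because there are 4 knights.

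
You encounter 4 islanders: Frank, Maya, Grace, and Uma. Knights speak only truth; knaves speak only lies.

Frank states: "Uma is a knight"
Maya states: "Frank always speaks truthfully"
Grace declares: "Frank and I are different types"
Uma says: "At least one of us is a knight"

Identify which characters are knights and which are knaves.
Frank is a knave.
Maya is a knave.
Grace is a knave.
Uma is a knave.

Verification:
- Frank (knave) says "Uma is a knight" - this is FALSE (a lie) because Uma is a knave.
- Maya (knave) says "Frank always speaks truthfully" - this is FALSE (a lie) because Frank is a knave.
- Grace (knave) says "Frank and I are different types" - this is FALSE (a lie) because Grace is a knave and Frank is a knave.
- Uma (knave) says "At least one of us is a knight" - this is FALSE (a lie) because no one is a knight.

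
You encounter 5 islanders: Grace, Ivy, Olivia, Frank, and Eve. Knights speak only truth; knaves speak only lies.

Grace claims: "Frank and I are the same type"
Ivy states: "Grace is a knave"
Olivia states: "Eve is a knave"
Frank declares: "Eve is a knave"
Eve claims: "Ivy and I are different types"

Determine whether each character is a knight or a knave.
Grace is a knight.
Ivy is a knave.
Olivia is a knight.
Frank is a knight.
Eve is a knave.

Verification:
- Grace (knight) says "Frank and I are the same type" - this is TRUE because Grace is a knight and Frank is a knight.
- Ivy (knave) says "Grace is a knave" - this is FALSE (a lie) because Grace is a knight.
- Olivia (knight) says "Eve is a knave" - this is TRUE because Eve is a knave.
- Frank (knight) says "Eve is a knave" - this is TRUE because Eve is a knave.
- Eve (knave) says "Ivy and I are different types" - this is FALSE (a lie) because Eve is a knave and Ivy is a knave.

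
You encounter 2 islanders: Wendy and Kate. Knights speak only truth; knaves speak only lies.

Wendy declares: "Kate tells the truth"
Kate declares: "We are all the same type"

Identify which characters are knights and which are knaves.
Wendy is a knight.
Kate is a knight.

Verification:
- Wendy (knight) says "Kate tells the truth" - this is TRUE because Kate is a knight.
- Kate (knight) says "We are all the same type" - this is TRUE because Wendy and Kate are knights.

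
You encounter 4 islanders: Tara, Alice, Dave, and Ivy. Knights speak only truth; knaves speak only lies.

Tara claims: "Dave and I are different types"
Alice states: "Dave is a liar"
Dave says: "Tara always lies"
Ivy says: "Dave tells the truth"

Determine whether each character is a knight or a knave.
Tara is a knight.
Alice is a knight.
Dave is a knave.
Ivy is a knave.

Verification:
- Tara (knight) says "Dave and I are different types" - this is TRUE because Tara is a knight and Dave is a knave.
- Alice (knight) says "Dave is a liar" - this is TRUE because Dave is a knave.
- Dave (knave) says "Tara always lies" - this is FALSE (a lie) because Tara is a knight.
- Ivy (knave) says "Dave tells the truth" - this is FALSE (a lie) because Dave is a knave.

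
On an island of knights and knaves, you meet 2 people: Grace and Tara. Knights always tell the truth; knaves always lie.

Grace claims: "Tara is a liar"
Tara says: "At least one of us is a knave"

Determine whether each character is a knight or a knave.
Grace is a knave.
Tara is a knight.

Verification:
- Grace (knave) says "Tara is a liar" - this is FALSE (a lie) because Tara is a knight.
- Tara (knight) says "At least one of us is a knave" - this is TRUE because Grace is a knave.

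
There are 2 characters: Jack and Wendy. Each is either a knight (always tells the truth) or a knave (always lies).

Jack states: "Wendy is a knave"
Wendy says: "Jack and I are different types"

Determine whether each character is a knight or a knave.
Jack is a knave.
Wendy is a knight.

Verification:
- Jack (knave) says "Wendy is a knave" - this is FALSE (a lie) because Wendy is a knight.
- Wendy (knight) says "Jack and I are different types" - this is TRUE because Wendy is a knight and Jack is a knave.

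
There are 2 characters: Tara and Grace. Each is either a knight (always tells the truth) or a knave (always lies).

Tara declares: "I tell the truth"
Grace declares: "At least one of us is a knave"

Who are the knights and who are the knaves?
Tara is a knave.
Grace is a knight.

Verification:
- Tara (knave) says "I tell the truth" - this is FALSE (a lie) because Tara is a knave.
- Grace (knight) says "At least one of us is a knave" - this is TRUE because Tara is a knave.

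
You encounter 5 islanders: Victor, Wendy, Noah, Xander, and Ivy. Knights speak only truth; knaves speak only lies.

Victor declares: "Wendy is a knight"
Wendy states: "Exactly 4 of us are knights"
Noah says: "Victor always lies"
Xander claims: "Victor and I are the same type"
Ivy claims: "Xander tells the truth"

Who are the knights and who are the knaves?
Victor is a knight.
Wendy is a knight.
Noah is a knave.
Xander is a knight.
Ivy is a knight.

Verification:
- Victor (knight) says "Wendy is a knight" - this is TRUE because Wendy is a knight.
- Wendy (knight) says "Exactly 4 of us are knights" - this is TRUE because there are 4 knights.
- Noah (knave) says "Victor always lies" - this is FALSE (a lie) because Victor is a knight.
- Xander (knight) says "Victor and I are the same type" - this is TRUE because Xander is a knight and Victor is a knight.
- Ivy (knight) says "Xander tells the truth" - this is TRUE because Xander is a knight.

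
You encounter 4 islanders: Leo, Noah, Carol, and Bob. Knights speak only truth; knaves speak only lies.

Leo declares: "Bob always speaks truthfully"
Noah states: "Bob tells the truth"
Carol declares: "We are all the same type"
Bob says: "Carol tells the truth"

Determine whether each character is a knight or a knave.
Leo is a knight.
Noah is a knight.
Carol is a knight.
Bob is a knight.

Verification:
- Leo (knight) says "Bob always speaks truthfully" - this is TRUE because Bob is a knight.
- Noah (knight) says "Bob tells the truth" - this is TRUE because Bob is a knight.
- Carol (knight) says "We are all the same type" - this is TRUE because Leo, Noah, Carol, and Bob are knights.
- Bob (knight) says "Carol tells the truth" - this is TRUE because Carol is a knight.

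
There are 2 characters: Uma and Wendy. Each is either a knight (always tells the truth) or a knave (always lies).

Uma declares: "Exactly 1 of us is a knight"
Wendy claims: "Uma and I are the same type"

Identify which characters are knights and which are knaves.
Uma is a knight.
Wendy is a knave.

Verification:
- Uma (knight) says "Exactly 1 of us is a knight" - this is TRUE because there are 1 knights.
- Wendy (knave) says "Uma and I are the same type" - this is FALSE (a lie) because Wendy is a knave and Uma is a knight.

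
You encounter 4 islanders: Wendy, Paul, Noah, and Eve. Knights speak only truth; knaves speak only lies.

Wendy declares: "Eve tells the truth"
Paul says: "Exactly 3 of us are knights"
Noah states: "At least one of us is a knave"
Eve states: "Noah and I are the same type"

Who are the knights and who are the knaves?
Wendy is a knave.
Paul is a knave.
Noah is a knight.
Eve is a knave.

Verification:
- Wendy (knave) says "Eve tells the truth" - this is FALSE (a lie) because Eve is a knave.
- Paul (knave) says "Exactly 3 of us are knights" - this is FALSE (a lie) because there are 1 knights.
- Noah (knight) says "At least one of us is a knave" - this is TRUE because Wendy, Paul, and Eve are knaves.
- Eve (knave) says "Noah and I are the same type" - this is FALSE (a lie) because Eve is a knave and Noah is a knight.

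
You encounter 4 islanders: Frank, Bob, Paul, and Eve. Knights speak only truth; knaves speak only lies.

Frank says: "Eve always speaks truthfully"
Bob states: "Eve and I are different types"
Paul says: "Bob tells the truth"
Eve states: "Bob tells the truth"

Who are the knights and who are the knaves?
Frank is a knave.
Bob is a knave.
Paul is a knave.
Eve is a knave.

Verification:
- Frank (knave) says "Eve always speaks truthfully" - this is FALSE (a lie) because Eve is a knave.
- Bob (knave) says "Eve and I are different types" - this is FALSE (a lie) because Bob is a knave and Eve is a knave.
- Paul (knave) says "Bob tells the truth" - this is FALSE (a lie) because Bob is a knave.
- Eve (knave) says "Bob tells the truth" - this is FALSE (a lie) because Bob is a knave.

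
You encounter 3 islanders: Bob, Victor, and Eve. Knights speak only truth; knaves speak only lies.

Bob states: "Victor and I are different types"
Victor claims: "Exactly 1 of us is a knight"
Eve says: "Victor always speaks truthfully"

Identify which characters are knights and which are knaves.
Bob is a knave.
Victor is a knave.
Eve is a knave.

Verification:
- Bob (knave) says "Victor and I are different types" - this is FALSE (a lie) because Bob is a knave and Victor is a knave.
- Victor (knave) says "Exactly 1 of us is a knight" - this is FALSE (a lie) because there are 0 knights.
- Eve (knave) says "Victor always speaks truthfully" - this is FALSE (a lie) because Victor is a knave.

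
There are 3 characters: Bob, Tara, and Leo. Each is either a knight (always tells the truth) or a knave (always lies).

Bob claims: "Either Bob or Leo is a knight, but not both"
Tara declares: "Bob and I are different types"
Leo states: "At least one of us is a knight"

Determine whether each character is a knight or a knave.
Bob is a knave.
Tara is a knave.
Leo is a knave.

Verification:
- Bob (knave) says "Either Bob or Leo is a knight, but not both" - this is FALSE (a lie) because Bob is a knave and Leo is a knave.
- Tara (knave) says "Bob and I are different types" - this is FALSE (a lie) because Tara is a knave and Bob is a knave.
- Leo (knave) says "At least one of us is a knight" - this is FALSE (a lie) because no one is a knight.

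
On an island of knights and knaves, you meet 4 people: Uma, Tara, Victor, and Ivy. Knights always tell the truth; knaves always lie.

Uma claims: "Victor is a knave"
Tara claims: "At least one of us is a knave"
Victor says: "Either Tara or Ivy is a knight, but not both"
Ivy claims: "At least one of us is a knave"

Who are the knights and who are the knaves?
Uma is a knight.
Tara is a knight.
Victor is a knave.
Ivy is a knight.

Verification:
- Uma (knight) says "Victor is a knave" - this is TRUE because Victor is a knave.
- Tara (knight) says "At least one of us is a knave" - this is TRUE because Victor is a knave.
- Victor (knave) says "Either Tara or Ivy is a knight, but not both" - this is FALSE (a lie) because Tara is a knight and Ivy is a knight.
- Ivy (knight) says "At least one of us is a knave" - this is TRUE because Victor is a knave.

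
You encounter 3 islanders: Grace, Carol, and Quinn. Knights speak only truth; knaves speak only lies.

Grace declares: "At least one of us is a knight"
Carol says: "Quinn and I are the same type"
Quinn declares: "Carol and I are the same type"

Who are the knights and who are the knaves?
Grace is a knight.
Carol is a knight.
Quinn is a knight.

Verification:
- Grace (knight) says "At least one of us is a knight" - this is TRUE because Grace, Carol, and Quinn are knights.
- Carol (knight) says "Quinn and I are the same type" - this is TRUE because Carol is a knight and Quinn is a knight.
- Quinn (knight) says "Carol and I are the same type" - this is TRUE because Quinn is a knight and Carol is a knight.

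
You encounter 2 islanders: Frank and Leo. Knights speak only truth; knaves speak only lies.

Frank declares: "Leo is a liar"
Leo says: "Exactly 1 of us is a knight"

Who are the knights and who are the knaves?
Frank is a knave.
Leo is a knight.

Verification:
- Frank (knave) says "Leo is a liar" - this is FALSE (a lie) because Leo is a knight.
- Leo (knight) says "Exactly 1 of us is a knight" - this is TRUE because there are 1 knights.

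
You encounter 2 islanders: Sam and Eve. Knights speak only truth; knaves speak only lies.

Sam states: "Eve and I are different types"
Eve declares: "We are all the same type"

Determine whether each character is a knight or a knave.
Sam is a knight.
Eve is a knave.

Verification:
- Sam (knight) says "Eve and I are different types" - this is TRUE because Sam is a knight and Eve is a knave.
- Eve (knave) says "We are all the same type" - this is FALSE (a lie) because Sam is a knight and Eve is a knave.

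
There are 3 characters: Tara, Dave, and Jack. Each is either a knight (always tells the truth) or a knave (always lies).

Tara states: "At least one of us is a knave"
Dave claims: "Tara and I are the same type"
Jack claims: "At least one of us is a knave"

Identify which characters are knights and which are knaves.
Tara is a knight.
Dave is a knave.
Jack is a knight.

Verification:
- Tara (knight) says "At least one of us is a knave" - this is TRUE because Dave is a knave.
- Dave (knave) says "Tara and I are the same type" - this is FALSE (a lie) because Dave is a knave and Tara is a knight.
- Jack (knight) says "At least one of us is a knave" - this is TRUE because Dave is a knave.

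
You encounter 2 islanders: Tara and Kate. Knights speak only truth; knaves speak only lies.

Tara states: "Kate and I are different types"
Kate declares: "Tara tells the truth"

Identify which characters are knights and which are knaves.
Tara is a knave.
Kate is a knave.

Verification:
- Tara (knave) says "Kate and I are different types" - this is FALSE (a lie) because Tara is a knave and Kate is a knave.
- Kate (knave) says "Tara tells the truth" - this is FALSE (a lie) because Tara is a knave.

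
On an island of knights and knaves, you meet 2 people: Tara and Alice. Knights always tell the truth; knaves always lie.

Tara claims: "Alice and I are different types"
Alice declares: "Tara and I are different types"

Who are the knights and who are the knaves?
Tara is a knave.
Alice is a knave.

Verification:
- Tara (knave) says "Alice and I are different types" - this is FALSE (a lie) because Tara is a knave and Alice is a knave.
- Alice (knave) says "Tara and I are different types" - this is FALSE (a lie) because Alice is a knave and Tara is a knave.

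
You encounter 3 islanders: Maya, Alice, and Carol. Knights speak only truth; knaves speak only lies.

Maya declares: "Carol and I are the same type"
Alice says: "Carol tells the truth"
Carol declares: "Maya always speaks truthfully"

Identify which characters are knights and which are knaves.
Maya is a knight.
Alice is a knight.
Carol is a knight.

Verification:
- Maya (knight) says "Carol and I are the same type" - this is TRUE because Maya is a knight and Carol is a knight.
- Alice (knight) says "Carol tells the truth" - this is TRUE because Carol is a knight.
- Carol (knight) says "Maya always speaks truthfully" - this is TRUE because Maya is a knight.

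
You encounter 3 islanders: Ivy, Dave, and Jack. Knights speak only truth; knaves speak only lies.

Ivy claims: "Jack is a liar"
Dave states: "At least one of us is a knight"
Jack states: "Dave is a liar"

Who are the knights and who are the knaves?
Ivy is a knight.
Dave is a knight.
Jack is a knave.

Verification:
- Ivy (knight) says "Jack is a liar" - this is TRUE because Jack is a knave.
- Dave (knight) says "At least one of us is a knight" - this is TRUE because Ivy and Dave are knights.
- Jack (knave) says "Dave is a liar" - this is FALSE (a lie) because Dave is a knight.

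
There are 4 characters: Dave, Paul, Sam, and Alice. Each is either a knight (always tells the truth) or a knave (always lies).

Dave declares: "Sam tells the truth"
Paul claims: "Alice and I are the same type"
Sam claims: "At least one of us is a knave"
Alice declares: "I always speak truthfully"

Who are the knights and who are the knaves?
Dave is a knight.
Paul is a knave.
Sam is a knight.
Alice is a knight.

Verification:
- Dave (knight) says "Sam tells the truth" - this is TRUE because Sam is a knight.
- Paul (knave) says "Alice and I are the same type" - this is FALSE (a lie) because Paul is a knave and Alice is a knight.
- Sam (knight) says "At least one of us is a knave" - this is TRUE because Paul is a knave.
- Alice (knight) says "I always speak truthfully" - this is TRUE because Alice is a knight.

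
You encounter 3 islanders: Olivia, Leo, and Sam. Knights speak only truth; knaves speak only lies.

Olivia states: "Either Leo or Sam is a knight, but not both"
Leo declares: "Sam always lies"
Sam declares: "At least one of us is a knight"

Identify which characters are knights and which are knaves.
Olivia is a knight.
Leo is a knave.
Sam is a knight.

Verification:
- Olivia (knight) says "Either Leo or Sam is a knight, but not both" - this is TRUE because Leo is a knave and Sam is a knight.
- Leo (knave) says "Sam always lies" - this is FALSE (a lie) because Sam is a knight.
- Sam (knight) says "At least one of us is a knight" - this is TRUE because Olivia and Sam are knights.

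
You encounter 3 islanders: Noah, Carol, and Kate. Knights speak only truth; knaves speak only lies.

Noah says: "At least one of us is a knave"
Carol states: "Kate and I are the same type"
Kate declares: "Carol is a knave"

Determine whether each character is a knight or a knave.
Noah is a knight.
Carol is a knave.
Kate is a knight.

Verification:
- Noah (knight) says "At least one of us is a knave" - this is TRUE because Carol is a knave.
- Carol (knave) says "Kate and I are the same type" - this is FALSE (a lie) because Carol is a knave and Kate is a knight.
- Kate (knight) says "Carol is a knave" - this is TRUE because Carol is a knave.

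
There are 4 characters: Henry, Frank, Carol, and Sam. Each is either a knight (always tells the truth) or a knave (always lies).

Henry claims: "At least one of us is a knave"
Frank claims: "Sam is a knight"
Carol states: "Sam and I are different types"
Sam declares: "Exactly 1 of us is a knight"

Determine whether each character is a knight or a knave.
Henry is a knight.
Frank is a knave.
Carol is a knight.
Sam is a knave.

Verification:
- Henry (knight) says "At least one of us is a knave" - this is TRUE because Frank and Sam are knaves.
- Frank (knave) says "Sam is a knight" - this is FALSE (a lie) because Sam is a knave.
- Carol (knight) says "Sam and I are different types" - this is TRUE because Carol is a knight and Sam is a knave.
- Sam (knave) says "Exactly 1 of us is a knight" - this is FALSE (a lie) because there are 2 knights.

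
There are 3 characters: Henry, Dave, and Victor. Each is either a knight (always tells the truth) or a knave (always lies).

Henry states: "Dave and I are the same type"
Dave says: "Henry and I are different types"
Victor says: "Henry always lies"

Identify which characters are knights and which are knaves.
Henry is a knave.
Dave is a knight.
Victor is a knight.

Verification:
- Henry (knave) says "Dave and I are the same type" - this is FALSE (a lie) because Henry is a knave and Dave is a knight.
- Dave (knight) says "Henry and I are different types" - this is TRUE because Dave is a knight and Henry is a knave.
- Victor (knight) says "Henry always lies" - this is TRUE because Henry is a knave.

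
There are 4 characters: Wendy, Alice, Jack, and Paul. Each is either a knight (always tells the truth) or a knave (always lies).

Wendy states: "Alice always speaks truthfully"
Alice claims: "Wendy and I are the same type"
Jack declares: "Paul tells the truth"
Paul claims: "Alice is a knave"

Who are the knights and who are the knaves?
Wendy is a knight.
Alice is a knight.
Jack is a knave.
Paul is a knave.

Verification:
- Wendy (knight) says "Alice always speaks truthfully" - this is TRUE because Alice is a knight.
- Alice (knight) says "Wendy and I are the same type" - this is TRUE because Alice is a knight and Wendy is a knight.
- Jack (knave) says "Paul tells the truth" - this is FALSE (a lie) because Paul is a knave.
- Paul (knave) says "Alice is a knave" - this is FALSE (a lie) because Alice is a knight.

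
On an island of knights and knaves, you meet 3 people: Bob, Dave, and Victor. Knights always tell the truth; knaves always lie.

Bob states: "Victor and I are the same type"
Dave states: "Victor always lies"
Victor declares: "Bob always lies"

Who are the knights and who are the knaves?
Bob is a knave.
Dave is a knave.
Victor is a knight.

Verification:
- Bob (knave) says "Victor and I are the same type" - this is FALSE (a lie) because Bob is a knave and Victor is a knight.
- Dave (knave) says "Victor always lies" - this is FALSE (a lie) because Victor is a knight.
- Victor (knight) says "Bob always lies" - this is TRUE because Bob is a knave.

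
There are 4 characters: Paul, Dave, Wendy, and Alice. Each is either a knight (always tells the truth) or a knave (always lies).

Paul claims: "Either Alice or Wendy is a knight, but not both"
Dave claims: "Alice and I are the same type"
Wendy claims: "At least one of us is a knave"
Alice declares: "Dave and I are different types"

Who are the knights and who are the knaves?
Paul is a knave.
Dave is a knave.
Wendy is a knight.
Alice is a knight.

Verification:
- Paul (knave) says "Either Alice or Wendy is a knight, but not both" - this is FALSE (a lie) because Alice is a knight and Wendy is a knight.
- Dave (knave) says "Alice and I are the same type" - this is FALSE (a lie) because Dave is a knave and Alice is a knight.
- Wendy (knight) says "At least one of us is a knave" - this is TRUE because Paul and Dave are knaves.
- Alice (knight) says "Dave and I are different types" - this is TRUE because Alice is a knight and Dave is a knave.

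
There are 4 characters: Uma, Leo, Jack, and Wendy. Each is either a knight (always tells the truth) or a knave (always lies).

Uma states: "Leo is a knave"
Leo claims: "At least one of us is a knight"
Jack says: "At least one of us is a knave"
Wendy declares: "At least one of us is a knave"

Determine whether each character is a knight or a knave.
Uma is a knave.
Leo is a knight.
Jack is a knight.
Wendy is a knight.

Verification:
- Uma (knave) says "Leo is a knave" - this is FALSE (a lie) because Leo is a knight.
- Leo (knight) says "At least one of us is a knight" - this is TRUE because Leo, Jack, and Wendy are knights.
- Jack (knight) says "At least one of us is a knave" - this is TRUE because Uma is a knave.
- Wendy (knight) says "At least one of us is a knave" - this is TRUE because Uma is a knave.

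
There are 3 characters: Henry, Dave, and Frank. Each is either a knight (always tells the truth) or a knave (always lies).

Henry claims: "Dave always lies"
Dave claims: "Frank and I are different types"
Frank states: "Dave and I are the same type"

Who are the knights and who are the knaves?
Henry is a knave.
Dave is a knight.
Frank is a knave.

Verification:
- Henry (knave) says "Dave always lies" - this is FALSE (a lie) because Dave is a knight.
- Dave (knight) says "Frank and I are different types" - this is TRUE because Dave is a knight and Frank is a knave.
- Frank (knave) says "Dave and I are the same type" - this is FALSE (a lie) because Frank is a knave and Dave is a knight.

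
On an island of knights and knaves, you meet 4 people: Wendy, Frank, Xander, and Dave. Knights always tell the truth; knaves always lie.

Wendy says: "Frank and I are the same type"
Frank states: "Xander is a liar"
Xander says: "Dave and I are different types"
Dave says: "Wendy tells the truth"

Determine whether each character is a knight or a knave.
Wendy is a knave.
Frank is a knight.
Xander is a knave.
Dave is a knave.

Verification:
- Wendy (knave) says "Frank and I are the same type" - this is FALSE (a lie) because Wendy is a knave and Frank is a knight.
- Frank (knight) says "Xander is a liar" - this is TRUE because Xander is a knave.
- Xander (knave) says "Dave and I are different types" - this is FALSE (a lie) because Xander is a knave and Dave is a knave.
- Dave (knave) says "Wendy tells the truth" - this is FALSE (a lie) because Wendy is a knave.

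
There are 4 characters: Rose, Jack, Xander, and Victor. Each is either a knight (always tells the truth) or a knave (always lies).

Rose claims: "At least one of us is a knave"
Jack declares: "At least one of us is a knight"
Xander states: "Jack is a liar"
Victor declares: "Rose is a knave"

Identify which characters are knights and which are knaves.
Rose is a knight.
Jack is a knight.
Xander is a knave.
Victor is a knave.

Verification:
- Rose (knight) says "At least one of us is a knave" - this is TRUE because Xander and Victor are knaves.
- Jack (knight) says "At least one of us is a knight" - this is TRUE because Rose and Jack are knights.
- Xander (knave) says "Jack is a liar" - this is FALSE (a lie) because Jack is a knight.
- Victor (knave) says "Rose is a knave" - this is FALSE (a lie) because Rose is a knight.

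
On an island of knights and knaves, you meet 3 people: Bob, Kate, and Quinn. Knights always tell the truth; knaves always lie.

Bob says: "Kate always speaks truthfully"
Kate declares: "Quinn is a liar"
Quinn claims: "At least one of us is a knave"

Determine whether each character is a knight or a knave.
Bob is a knave.
Kate is a knave.
Quinn is a knight.

Verification:
- Bob (knave) says "Kate always speaks truthfully" - this is FALSE (a lie) because Kate is a knave.
- Kate (knave) says "Quinn is a liar" - this is FALSE (a lie) because Quinn is a knight.
- Quinn (knight) says "At least one of us is a knave" - this is TRUE because Bob and Kate are knaves.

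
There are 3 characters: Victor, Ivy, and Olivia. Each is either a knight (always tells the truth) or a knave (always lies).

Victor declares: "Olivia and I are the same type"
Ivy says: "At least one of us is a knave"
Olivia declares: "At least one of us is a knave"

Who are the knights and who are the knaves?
Victor is a knave.
Ivy is a knight.
Olivia is a knight.

Verification:
- Victor (knave) says "Olivia and I are the same type" - this is FALSE (a lie) because Victor is a knave and Olivia is a knight.
- Ivy (knight) says "At least one of us is a knave" - this is TRUE because Victor is a knave.
- Olivia (knight) says "At least one of us is a knave" - this is TRUE because Victor is a knave.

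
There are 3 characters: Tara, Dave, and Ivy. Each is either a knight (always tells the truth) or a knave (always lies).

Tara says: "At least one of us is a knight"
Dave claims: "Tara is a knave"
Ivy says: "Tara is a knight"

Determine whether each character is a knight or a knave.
Tara is a knight.
Dave is a knave.
Ivy is a knight.

Verification:
- Tara (knight) says "At least one of us is a knight" - this is TRUE because Tara and Ivy are knights.
- Dave (knave) says "Tara is a knave" - this is FALSE (a lie) because Tara is a knight.
- Ivy (knight) says "Tara is a knight" - this is TRUE because Tara is a knight.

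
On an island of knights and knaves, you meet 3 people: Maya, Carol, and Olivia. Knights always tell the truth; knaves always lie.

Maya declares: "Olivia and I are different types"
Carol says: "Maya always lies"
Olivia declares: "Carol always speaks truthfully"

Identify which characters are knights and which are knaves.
Maya is a knight.
Carol is a knave.
Olivia is a knave.

Verification:
- Maya (knight) says "Olivia and I are different types" - this is TRUE because Maya is a knight and Olivia is a knave.
- Carol (knave) says "Maya always lies" - this is FALSE (a lie) because Maya is a knight.
- Olivia (knave) says "Carol always speaks truthfully" - this is FALSE (a lie) because Carol is a knave.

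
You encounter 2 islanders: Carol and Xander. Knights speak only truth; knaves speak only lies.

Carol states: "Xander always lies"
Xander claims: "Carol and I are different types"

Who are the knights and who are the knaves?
Carol is a knave.
Xander is a knight.

Verification:
- Carol (knave) says "Xander always lies" - this is FALSE (a lie) because Xander is a knight.
- Xander (knight) says "Carol and I are different types" - this is TRUE because Xander is a knight and Carol is a knave.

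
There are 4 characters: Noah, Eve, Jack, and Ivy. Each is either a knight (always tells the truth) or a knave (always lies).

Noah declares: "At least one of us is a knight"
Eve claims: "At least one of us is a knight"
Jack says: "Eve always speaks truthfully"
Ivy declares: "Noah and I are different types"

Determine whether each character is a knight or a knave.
Noah is a knave.
Eve is a knave.
Jack is a knave.
Ivy is a knave.

Verification:
- Noah (knave) says "At least one of us is a knight" - this is FALSE (a lie) because no one is a knight.
- Eve (knave) says "At least one of us is a knight" - this is FALSE (a lie) because no one is a knight.
- Jack (knave) says "Eve always speaks truthfully" - this is FALSE (a lie) because Eve is a knave.
- Ivy (knave) says "Noah and I are different types" - this is FALSE (a lie) because Ivy is a knave and Noah is a knave.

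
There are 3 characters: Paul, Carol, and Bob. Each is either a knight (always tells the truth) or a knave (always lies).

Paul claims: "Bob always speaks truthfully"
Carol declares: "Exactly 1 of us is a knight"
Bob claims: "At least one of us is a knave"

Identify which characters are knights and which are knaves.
Paul is a knight.
Carol is a knave.
Bob is a knight.

Verification:
- Paul (knight) says "Bob always speaks truthfully" - this is TRUE because Bob is a knight.
- Carol (knave) says "Exactly 1 of us is a knight" - this is FALSE (a lie) because there are 2 knights.
- Bob (knight) says "At least one of us is a knave" - this is TRUE because Carol is a knave.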